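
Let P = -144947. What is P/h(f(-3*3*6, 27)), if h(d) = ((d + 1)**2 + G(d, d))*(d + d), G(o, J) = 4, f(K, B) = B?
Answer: -144947/42552 ≈ -3.4063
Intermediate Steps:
h(d) = 2*d*(4 + (1 + d)**2) (h(d) = ((d + 1)**2 + 4)*(d + d) = ((1 + d)**2 + 4)*(2*d) = (4 + (1 + d)**2)*(2*d) = 2*d*(4 + (1 + d)**2))
P/h(f(-3*3*6, 27)) = -144947*1/(54*(4 + (1 + 27)**2)) = -144947*1/(54*(4 + 28**2)) = -144947*1/(54*(4 + 784)) = -144947/(2*27*788) = -144947/42552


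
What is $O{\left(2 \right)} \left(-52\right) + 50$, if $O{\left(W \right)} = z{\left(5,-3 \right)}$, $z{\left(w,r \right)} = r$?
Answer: $206$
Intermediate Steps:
$O{\left(W \right)} = -3$
$O{\left(2 \right)} \left(-52\right) + 50 = \left(-3\right) \left(-52\right) + 50 = 156 + 50 = 206$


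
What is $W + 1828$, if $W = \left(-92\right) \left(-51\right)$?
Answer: $6520$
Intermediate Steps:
$W = 4692$
$W + 1828 = 4692 + 1828 = 6520$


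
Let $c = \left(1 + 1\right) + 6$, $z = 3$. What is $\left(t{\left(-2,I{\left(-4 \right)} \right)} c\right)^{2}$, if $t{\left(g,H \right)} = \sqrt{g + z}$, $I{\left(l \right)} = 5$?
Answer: $64$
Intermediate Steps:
$t{\left(g,H \right)} = \sqrt{3 + g}$ ($t{\left(g,H \right)} = \sqrt{g + 3} = \sqrt{3 + g}$)
$c = 8$ ($c = 2 + 6 = 8$)
$\left(t{\left(-2,I{\left(-4 \right)} \right)} c\right)^{2} = \left(\sqrt{3 - 2} \cdot 8\right)^{2} = \left(\sqrt{1} \cdot 8\right)^{2} = \left(1 \cdot 8\right)^{2} = 8^{2} = 64$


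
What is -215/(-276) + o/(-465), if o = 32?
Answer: 10127/14260 ≈ 0.71017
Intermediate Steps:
-215/(-276) + o/(-465) = -215/(-276) + 32/(-465) = -215*(-1/276) + 32*(-1/465) = 215/276 - 32/465 = 10127/14260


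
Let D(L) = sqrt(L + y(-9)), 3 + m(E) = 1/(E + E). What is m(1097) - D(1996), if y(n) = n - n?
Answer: -6581/2194 - 2*sqrt(499) ≈ -47.676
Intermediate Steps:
y(n) = 0
m(E) = -3 + 1/(2*E) (m(E) = -3 + 1/(E + E) = -3 + 1/(2*E))
D(L) = sqrt(L) (D(L) = sqrt(L + 0) = sqrt(L))
m(1097) - D(1996) = (-3 + (1/2)/1097) - sqrt(1996) = (-3 + (1/2)*(1/1097)) - 2*sqrt(499) = (-3 + 1/2194) - 2*sqrt(499) = -6581/2194 - 2*sqrt(499)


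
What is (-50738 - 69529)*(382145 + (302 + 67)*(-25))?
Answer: -44849969640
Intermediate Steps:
(-50738 - 69529)*(382145 + (302 + 67)*(-25)) = -120267*(382145 + 369*(-25)) = -120267*(382145 - 9225) = -120267*372920 = -44849969640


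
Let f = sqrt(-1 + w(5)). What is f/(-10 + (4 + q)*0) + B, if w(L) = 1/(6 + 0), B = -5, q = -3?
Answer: -5 - I*sqrt(30)/60 ≈ -5.0 - 0.091287*I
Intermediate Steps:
w(L) = 1/6
f = I*sqrt(30)/6 (f = sqrt(-1 + 1/6) = sqrt(-5/6) = I*sqrt(30)/6 ≈ 0.91287*I)
f/(-10 + (4 + q)*0) + B = (I*sqrt(30)/6)/(-10 + (4 - 3)*0) - 5 = (I*sqrt(30)/6)/(-10 + 1*0) - 5 = (I*sqrt(30)/6)/(-10 + 0) - 5 = (I*sqrt(30)/6)/(-10) - 5 = -I*sqrt(30)/60 - 5 = -5 - I*sqrt(30)/60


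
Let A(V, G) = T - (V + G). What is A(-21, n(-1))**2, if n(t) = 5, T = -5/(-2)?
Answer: 1369/4 ≈ 342.25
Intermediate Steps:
T = 5/2 (T = -5*(-1/2) = 5/2 ≈ 2.5000)
A(V, G) = 5/2 - G - V (A(V, G) = 5/2 - (V + G) = 5/2 - (G + V) = 5/2 + (-G - V) = 5/2 - G - V)
A(-21, n(-1))**2 = (5/2 - 1*5 - 1*(-21))**2 = (5/2 - 5 + 21)**2 = (37/2)**2 = 1369/4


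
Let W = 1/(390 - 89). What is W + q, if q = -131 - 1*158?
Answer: -86988/301 ≈ -289.00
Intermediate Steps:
q = -289 (q = -131 - 158 = -289)
W = 1/301 ≈ 0.0033223
W + q = 1/301 - 289 = -86988/301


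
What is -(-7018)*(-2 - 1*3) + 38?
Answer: -35052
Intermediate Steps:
-(-7018)*(-2 - 1*3) + 38 = -(-7018)*(-2 - 3) + 38 = -(-7018)*(-5) + 38 = -121*290 + 38 = -35090 + 38 = -35052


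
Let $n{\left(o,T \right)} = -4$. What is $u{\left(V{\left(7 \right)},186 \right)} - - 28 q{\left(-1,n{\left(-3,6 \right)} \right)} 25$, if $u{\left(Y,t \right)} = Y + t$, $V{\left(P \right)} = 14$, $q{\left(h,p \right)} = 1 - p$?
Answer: $3700$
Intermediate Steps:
$u{\left(V{\left(7 \right)},186 \right)} - - 28 q{\left(-1,n{\left(-3,6 \right)} \right)} 25 = \left(14 + 186\right) - - 28 \left(1 - -4\right) 25 = 200 - - 28 \left(1 + 4\right) 25 = 200 - \left(-28\right) 5 \cdot 25 = 200 - \left(-140\right) 25 = 200 - -3500 = 200 + 3500 = 3700$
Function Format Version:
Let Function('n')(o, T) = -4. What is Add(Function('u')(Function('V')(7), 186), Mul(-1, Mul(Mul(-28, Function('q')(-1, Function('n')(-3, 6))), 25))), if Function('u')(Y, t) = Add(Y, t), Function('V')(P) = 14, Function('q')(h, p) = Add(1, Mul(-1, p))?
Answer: 3700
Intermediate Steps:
Add(Function('u')(Function('V')(7), 186), Mul(-1, Mul(Mul(-28, Function('q')(-1, Function('n')(-3, 6))), 25))) = Add(Add(14, 186), Mul(-1, Mul(Mul(-28, Add(1, Mul(-1, -4))), 25))) = Add(200, Mul(-1, Mul(Mul(-28, Add(1, 4)), 25))) = Add(200, Mul(-1, Mul(Mul(-28, 5), 25))) = Add(200, Mul(-1, Mul(-140, 25))) = Add(200, Mul(-1, -3500)) = Add(200, 3500) = 3700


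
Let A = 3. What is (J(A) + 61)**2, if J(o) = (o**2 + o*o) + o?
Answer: 6724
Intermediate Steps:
J(o) = o + 2*o**2 (J(o) = (o**2 + o**2) + o = 2*o**2 + o = o + 2*o**2)
(J(A) + 61)**2 = (3*(1 + 2*3) + 61)**2 = (3*(1 + 6) + 61)**2 = (3*7 + 61)**2 = (21 + 61)**2 = 82**2 = 6724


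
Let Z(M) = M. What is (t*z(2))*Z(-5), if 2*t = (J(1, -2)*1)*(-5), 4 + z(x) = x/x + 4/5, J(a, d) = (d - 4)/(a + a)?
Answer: 165/2 ≈ 82.500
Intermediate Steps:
J(a, d) = (-4 + d)/(2*a) (J(a, d) = (-4 + d)/((2*a)) = (-4 + d)*(1/(2*a)) = (-4 + d)/(2*a))
z(x) = -11/5 (z(x) = -4 + (x/x + 4/5) = -4 + (1 + 4*(⅕)) = -4 + (1 + ⅘) = -4 + 9/5 = -11/5)
t = 15/2 (t = ((((½)*(-4 - 2)/1)*1)*(-5))/2 = ((((½)*1*(-6))*1)*(-5))/2 = (-3*1*(-5))/2 = (-3*(-5))/2 = (½)*15 = 15/2 ≈ 7.5000)
(t*z(2))*Z(-5) = ((15/2)*(-11/5))*(-5) = -33/2*(-5) = 165/2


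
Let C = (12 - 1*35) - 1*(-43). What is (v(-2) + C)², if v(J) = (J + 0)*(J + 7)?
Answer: 100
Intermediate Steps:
v(J) = J*(7 + J)
C = 20 (C = (12 - 35) + 43 = -23 + 43 = 20)
(v(-2) + C)² = (-2*(7 - 2) + 20)² = (-2*5 + 20)² = (-10 + 20)² = 10² = 100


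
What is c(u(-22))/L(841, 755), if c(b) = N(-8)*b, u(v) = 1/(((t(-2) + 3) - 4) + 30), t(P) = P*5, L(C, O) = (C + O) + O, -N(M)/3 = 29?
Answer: -87/44669 ≈ -0.0019477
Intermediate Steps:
N(M) = -87 (N(M) = -3*29 = -87)
L(C, O) = C + 2*O
t(P) = 5*P
u(v) = 1/19 (u(v) = 1/(((5*(-2) + 3) - 4) + 30) = 1/(((-10 + 3) - 4) + 30) = 1/((-7 - 4) + 30) = 1/(-11 + 30) = 1/19)
c(b) = -87*b
c(u(-22))/L(841, 755) = (-87*1/19)/(841 + 2*755) = -87/(19*(841 + 1510)) = -87/19/2351 = -87/19*1/2351 = -87/44669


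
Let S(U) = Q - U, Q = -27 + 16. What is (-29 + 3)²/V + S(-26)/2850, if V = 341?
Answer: 128781/64790 ≈ 1.9877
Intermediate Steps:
Q = -11
S(U) = -11 - U
(-29 + 3)²/V + S(-26)/2850 = (-29 + 3)²/341 + (-11 - 1*(-26))/2850 = (-26)²*(1/341) + (-11 + 26)*(1/2850) = 676*(1/341) + 15*(1/2850) = 676/341 + 1/190 = 128781/64790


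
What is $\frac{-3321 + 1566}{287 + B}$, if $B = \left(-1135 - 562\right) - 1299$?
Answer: $\frac{195}{301} \approx 0.64784$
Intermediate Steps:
$B = -2996$ ($B = -1697 - 1299 = -2996$)
$\frac{-3321 + 1566}{287 + B} = \frac{-3321 + 1566}{287 - 2996} = - \frac{1755}{-2709} = \left(-1755\right) \left(- \frac{1}{2709}\right) = \frac{195}{301}$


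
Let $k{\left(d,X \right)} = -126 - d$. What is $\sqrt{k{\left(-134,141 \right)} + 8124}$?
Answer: $2 \sqrt{2033} \approx 90.178$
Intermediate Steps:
$\sqrt{k{\left(-134,141 \right)} + 8124} = \sqrt{\left(-126 - -134\right) + 8124} = \sqrt{\left(-126 + 134\right) + 8124} = \sqrt{8 + 8124} = \sqrt{8132} = 2 \sqrt{2033}$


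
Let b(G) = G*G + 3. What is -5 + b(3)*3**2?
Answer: 103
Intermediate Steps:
b(G) = 3 + G**2 (b(G) = G**2 + 3 = 3 + G**2)
-5 + b(3)*3**2 = -5 + (3 + 3**2)*3**2 = -5 + (3 + 9)*9 = -5 + 12*9 = -5 + 108 = 103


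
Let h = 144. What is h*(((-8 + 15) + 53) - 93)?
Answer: -4752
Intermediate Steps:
h*(((-8 + 15) + 53) - 93) = 144*(((-8 + 15) + 53) - 93) = 144*((7 + 53) - 93) = 144*(60 - 93) = 144*(-33) = -4752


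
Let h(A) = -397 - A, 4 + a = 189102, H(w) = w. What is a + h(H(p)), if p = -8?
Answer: 188709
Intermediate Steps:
a = 189098 (a = -4 + 189102 = 189098)
a + h(H(p)) = 189098 + (-397 - 1*(-8)) = 189098 + (-397 + 8) = 189098 - 389 = 188709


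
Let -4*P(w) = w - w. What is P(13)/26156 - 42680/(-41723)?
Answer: 3880/3793 ≈ 1.0229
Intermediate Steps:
P(w) = 0 (P(w) = -(w - w)/4 = -1/4*0 = 0)
P(13)/26156 - 42680/(-41723) = 0/26156 - 42680/(-41723) = 0*(1/26156) - 42680*(-1/41723) = 0 + 3880/3793 = 3880/3793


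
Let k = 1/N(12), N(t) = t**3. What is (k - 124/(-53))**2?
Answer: 45935205625/8387629056 ≈ 5.4765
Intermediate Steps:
k = 1/1728 (k = 1/(12**3) = 1/1728 ≈ 0.00057870)
(k - 124/(-53))**2 = (1/1728 - 124/(-53))**2 = (1/1728 - 124*(-1/53))**2 = (1/1728 + 124/53)**2 = (214325/91584)**2 = 45935205625/8387629056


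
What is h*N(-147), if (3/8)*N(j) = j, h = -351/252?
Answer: 546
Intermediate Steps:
h = -39/28 (h = -351*1/252 = -39/28 ≈ -1.3929)
N(j) = 8*j/3
h*N(-147) = -26*(-147)/7 = -39/28*(-392) = 546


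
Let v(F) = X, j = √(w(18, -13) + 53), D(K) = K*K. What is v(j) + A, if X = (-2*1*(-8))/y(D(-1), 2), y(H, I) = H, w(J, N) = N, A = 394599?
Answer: 394615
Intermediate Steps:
D(K) = K²
X = 16 (X = (-2*1*(-8))/((-1)²) = -2*(-8)/1 = 16*1 = 16)
j = 2*√10 (j = √(-13 + 53) = √40 = 2*√10 ≈ 6.3246)
v(F) = 16
v(j) + A = 16 + 394599 = 394615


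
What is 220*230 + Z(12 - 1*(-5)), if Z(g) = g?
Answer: 50617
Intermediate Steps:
220*230 + Z(12 - 1*(-5)) = 220*230 + (12 - 1*(-5)) = 50600 + (12 + 5) = 50600 + 17 = 50617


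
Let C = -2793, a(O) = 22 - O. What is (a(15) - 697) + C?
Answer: -3483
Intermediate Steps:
(a(15) - 697) + C = ((22 - 1*15) - 697) - 2793 = ((22 - 15) - 697) - 2793 = (7 - 697) - 2793 = -690 - 2793 = -3483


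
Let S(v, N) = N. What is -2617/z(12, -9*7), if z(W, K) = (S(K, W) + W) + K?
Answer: 2617/39 ≈ 67.103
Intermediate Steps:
z(W, K) = K + 2*W (z(W, K) = (W + W) + K = 2*W + K = K + 2*W)
-2617/z(12, -9*7) = -2617/(-9*7 + 2*12) = -2617/(-63 + 24) = -2617/(-39) = -2617*(-1/39) = 2617/39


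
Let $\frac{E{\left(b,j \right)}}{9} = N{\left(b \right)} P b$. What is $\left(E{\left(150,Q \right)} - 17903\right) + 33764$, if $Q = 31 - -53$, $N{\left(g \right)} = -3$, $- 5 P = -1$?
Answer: $15051$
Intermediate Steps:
$P = \frac{1}{5}$ ($P = \left(- \frac{1}{5}\right) \left(-1\right) = \frac{1}{5} \approx 0.2$)
$Q = 84$ ($Q = 31 + 53 = 84$)
$E{\left(b,j \right)} = - \frac{27 b}{5}$ ($E{\left(b,j \right)} = 9 \left(-3\right) \frac{1}{5} b = 9 \left(- \frac{3 b}{5}\right) = - \frac{27 b}{5}$)
$\left(E{\left(150,Q \right)} - 17903\right) + 33764 = \left(\left(- \frac{27}{5}\right) 150 - 17903\right) + 33764 = \left(-810 - 17903\right) + 33764 = -18713 + 33764 = 15051$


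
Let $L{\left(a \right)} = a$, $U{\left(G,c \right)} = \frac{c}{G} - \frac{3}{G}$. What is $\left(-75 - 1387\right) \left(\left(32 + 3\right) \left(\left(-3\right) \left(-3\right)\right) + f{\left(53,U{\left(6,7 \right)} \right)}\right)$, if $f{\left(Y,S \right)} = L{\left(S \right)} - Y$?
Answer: $- \frac{1152056}{3} \approx -3.8402 \cdot 10^{5}$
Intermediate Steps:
$U{\left(G,c \right)} = - \frac{3}{G} + \frac{c}{G}$
$f{\left(Y,S \right)} = S - Y$
$\left(-75 - 1387\right) \left(\left(32 + 3\right) \left(\left(-3\right) \left(-3\right)\right) + f{\left(53,U{\left(6,7 \right)} \right)}\right) = \left(-75 - 1387\right) \left(\left(32 + 3\right) \left(\left(-3\right) \left(-3\right)\right) - \left(53 - \frac{-3 + 7}{6}\right)\right) = - 1462 \left(35 \cdot 9 + \left(\frac{1}{6} \cdot 4 - 53\right)\right) = - 1462 \left(315 + \left(\frac{2}{3} - 53\right)\right) = - 1462 \left(315 - \frac{157}{3}\right) = \left(-1462\right) \frac{788}{3} = - \frac{1152056}{3}$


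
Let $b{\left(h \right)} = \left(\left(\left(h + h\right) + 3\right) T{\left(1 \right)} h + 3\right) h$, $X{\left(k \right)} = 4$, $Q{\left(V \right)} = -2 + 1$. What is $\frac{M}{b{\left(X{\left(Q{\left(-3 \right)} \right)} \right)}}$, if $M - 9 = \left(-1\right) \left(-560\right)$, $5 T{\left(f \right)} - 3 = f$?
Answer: $\frac{2845}{764} \approx 3.7238$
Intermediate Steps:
$T{\left(f \right)} = \frac{3}{5} + \frac{f}{5}$
$Q{\left(V \right)} = -1$
$b{\left(h \right)} = h \left(3 + h \left(\frac{12}{5} + \frac{8 h}{5}\right)\right)$ ($b{\left(h \right)} = \left(\left(\left(h + h\right) + 3\right) \left(\frac{3}{5} + \frac{1}{5} \cdot 1\right) h + 3\right) h = \left(\left(2 h + 3\right) \left(\frac{3}{5} + \frac{1}{5}\right) h + 3\right) h = \left(\left(3 + 2 h\right) \frac{4}{5} h + 3\right) h = \left(\left(\frac{12}{5} + \frac{8 h}{5}\right) h + 3\right) h = \left(h \left(\frac{12}{5} + \frac{8 h}{5}\right) + 3\right) h = \left(3 + h \left(\frac{12}{5} + \frac{8 h}{5}\right)\right) h = h \left(3 + h \left(\frac{12}{5} + \frac{8 h}{5}\right)\right)$)
$M = 569$ ($M = 9 - -560 = 9 + 560 = 569$)
$\frac{M}{b{\left(X{\left(Q{\left(-3 \right)} \right)} \right)}} = \frac{569}{\frac{1}{5} \cdot 4 \left(15 + 8 \cdot 4^{2} + 12 \cdot 4\right)} = \frac{569}{\frac{1}{5} \cdot 4 \left(15 + 8 \cdot 16 + 48\right)} = \frac{569}{\frac{1}{5} \cdot 4 \left(15 + 128 + 48\right)} = \frac{569}{\frac{1}{5} \cdot 4 \cdot 191} = \frac{569}{\frac{764}{5}} = 569 \cdot \frac{5}{764} = \frac{2845}{764}$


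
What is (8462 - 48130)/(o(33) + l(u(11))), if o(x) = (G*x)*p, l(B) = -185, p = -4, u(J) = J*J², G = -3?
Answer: -188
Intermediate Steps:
u(J) = J³
o(x) = 12*x (o(x) = -3*x*(-4) = 12*x)
(8462 - 48130)/(o(33) + l(u(11))) = (8462 - 48130)/(12*33 - 185) = -39668/(396 - 185) = -39668/211 = -39668*1/211 = -188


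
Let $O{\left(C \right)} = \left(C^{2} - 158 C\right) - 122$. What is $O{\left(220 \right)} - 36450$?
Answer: $-22932$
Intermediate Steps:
$O{\left(C \right)} = -122 + C^{2} - 158 C$
$O{\left(220 \right)} - 36450 = \left(-122 + 220^{2} - 34760\right) - 36450 = \left(-122 + 48400 - 34760\right) - 36450 = 13518 - 36450 = -22932$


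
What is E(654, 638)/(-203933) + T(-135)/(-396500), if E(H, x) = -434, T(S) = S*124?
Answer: 179295971/4042971725 ≈ 0.044348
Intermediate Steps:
T(S) = 124*S
E(654, 638)/(-203933) + T(-135)/(-396500) = -434/(-203933) + (124*(-135))/(-396500) = -434*(-1/203933) - 16740*(-1/396500) = 434/203933 + 837/19825 = 179295971/4042971725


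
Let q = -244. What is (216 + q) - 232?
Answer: -260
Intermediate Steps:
(216 + q) - 232 = (216 - 244) - 232 = -28 - 232 = -260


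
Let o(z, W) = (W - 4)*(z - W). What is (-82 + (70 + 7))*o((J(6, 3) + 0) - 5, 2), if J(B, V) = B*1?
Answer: -10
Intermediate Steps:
J(B, V) = B
o(z, W) = (-4 + W)*(z - W)
(-82 + (70 + 7))*o((J(6, 3) + 0) - 5, 2) = (-82 + (70 + 7))*(-1*2² - 4*((6 + 0) - 5) + 4*2 + 2*((6 + 0) - 5)) = (-82 + 77)*(-1*4 - 4*(6 - 5) + 8 + 2*(6 - 5)) = -5*(-4 - 4*1 + 8 + 2*1) = -5*(-4 - 4 + 8 + 2) = -5*2 = -10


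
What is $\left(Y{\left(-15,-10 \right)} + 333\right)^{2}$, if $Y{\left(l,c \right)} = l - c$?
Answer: $107584$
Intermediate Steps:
$\left(Y{\left(-15,-10 \right)} + 333\right)^{2} = \left(\left(-15 - -10\right) + 333\right)^{2} = \left(\left(-15 + 10\right) + 333\right)^{2} = \left(-5 + 333\right)^{2} = 328^{2} = 107584$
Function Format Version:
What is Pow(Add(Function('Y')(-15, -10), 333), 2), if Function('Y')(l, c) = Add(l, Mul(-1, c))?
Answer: 107584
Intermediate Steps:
Pow(Add(Function('Y')(-15, -10), 333), 2) = Pow(Add(Add(-15, Mul(-1, -10)), 333), 2) = Pow(Add(Add(-15, 10), 333), 2) = Pow(Add(-5, 333), 2) = Pow(328, 2) = 107584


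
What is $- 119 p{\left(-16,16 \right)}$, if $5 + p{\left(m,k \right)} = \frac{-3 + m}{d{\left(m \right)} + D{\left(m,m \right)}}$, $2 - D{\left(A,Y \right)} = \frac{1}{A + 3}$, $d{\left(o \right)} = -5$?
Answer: $- \frac{357}{2} \approx -178.5$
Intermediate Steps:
$D{\left(A,Y \right)} = 2 - \frac{1}{3 + A}$ ($D{\left(A,Y \right)} = 2 - \frac{1}{A + 3} = 2 - \frac{1}{3 + A}$)
$p{\left(m,k \right)} = -5 + \frac{-3 + m}{-5 + \frac{5 + 2 m}{3 + m}}$
$- 119 p{\left(-16,16 \right)} = - 119 \frac{-41 - \left(-16\right)^{2} - -240}{10 + 3 \left(-16\right)} = - 119 \frac{-41 - 256 + 240}{10 - 48} = - 119 \frac{-41 - 256 + 240}{-38} = - 119 \left(\left(- \frac{1}{38}\right) \left(-57\right)\right) = \left(-119\right) \frac{3}{2} = - \frac{357}{2}$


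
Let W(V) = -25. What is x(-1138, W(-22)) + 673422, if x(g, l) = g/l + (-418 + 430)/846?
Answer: 2373973058/3525 ≈ 6.7347e+5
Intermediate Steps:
x(g, l) = 2/141 + g/l (x(g, l) = g/l + 12*(1/846) = g/l + 2/141 = 2/141 + g/l)
x(-1138, W(-22)) + 673422 = (2/141 - 1138/(-25)) + 673422 = (2/141 - 1138*(-1/25)) + 673422 = (2/141 + 1138/25) + 673422 = 160508/3525 + 673422 = 2373973058/3525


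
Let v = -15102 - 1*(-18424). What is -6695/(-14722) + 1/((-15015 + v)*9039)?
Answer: 707614801043/1556012743494 ≈ 0.45476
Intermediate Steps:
v = 3322 (v = -15102 + 18424 = 3322)
-6695/(-14722) + 1/((-15015 + v)*9039) = -6695/(-14722) + 1/((-15015 + 3322)*9039) = -6695*(-1/14722) + (1/9039)/(-11693) = 6695/14722 - 1/11693*1/9039 = 6695/14722 - 1/105693027 = 707614801043/1556012743494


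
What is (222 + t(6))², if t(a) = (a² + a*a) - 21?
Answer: 74529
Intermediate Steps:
t(a) = -21 + 2*a² (t(a) = (a² + a²) - 21 = 2*a² - 21 = -21 + 2*a²)
(222 + t(6))² = (222 + (-21 + 2*6²))² = (222 + (-21 + 2*36))² = (222 + (-21 + 72))² = (222 + 51)² = 273² = 74529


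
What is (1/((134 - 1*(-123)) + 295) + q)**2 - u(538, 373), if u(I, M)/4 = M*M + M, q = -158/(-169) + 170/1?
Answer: -4601862929100527/8702650944 ≈ -5.2879e+5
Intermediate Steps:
q = 28888/169 (q = -158*(-1/169) + 170*1 = 158/169 + 170 = 28888/169 ≈ 170.93)
u(I, M) = 4*M + 4*M**2 (u(I, M) = 4*(M*M + M) = 4*(M**2 + M) = 4*(M + M**2) = 4*M + 4*M**2)
(1/((134 - 1*(-123)) + 295) + q)**2 - u(538, 373) = (1/((134 - 1*(-123)) + 295) + 28888/169)**2 - 4*373*(1 + 373) = (1/((134 + 123) + 295) + 28888/169)**2 - 4*373*374 = (1/(257 + 295) + 28888/169)**2 - 1*558008 = (1/552 + 28888/169)**2 - 558008 = (15946345/93288)**2 - 558008 = 254285918859025/8702650944 - 558008 = -4601862929100527/8702650944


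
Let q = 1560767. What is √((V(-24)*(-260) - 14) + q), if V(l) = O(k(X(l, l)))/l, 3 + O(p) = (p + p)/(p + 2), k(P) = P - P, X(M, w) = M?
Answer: √6242882/2 ≈ 1249.3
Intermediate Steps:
k(P) = 0
O(p) = -3 + 2*p/(2 + p) (O(p) = -3 + (p + p)/(p + 2) = -3 + (2*p)/(2 + p) = -3 + 2*p/(2 + p))
V(l) = -3/l (V(l) = ((-6 - 1*0)/(2 + 0))/l = ((-6 + 0)/2)/l = ((½)*(-6))/l = -3/l)
√((V(-24)*(-260) - 14) + q) = √((-3/(-24)*(-260) - 14) + 1560767) = √((-3*(-1/24)*(-260) - 14) + 1560767) = √(((⅛)*(-260) - 14) + 1560767) = √((-65/2 - 14) + 1560767) = √(-93/2 + 1560767) = √(3121441/2) = √6242882/2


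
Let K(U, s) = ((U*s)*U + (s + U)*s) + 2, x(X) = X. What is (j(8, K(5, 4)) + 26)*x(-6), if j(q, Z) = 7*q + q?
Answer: -540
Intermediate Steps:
K(U, s) = 2 + s*U² + s*(U + s) (K(U, s) = (s*U² + (U + s)*s) + 2 = (s*U² + s*(U + s)) + 2 = 2 + s*U² + s*(U + s))
j(q, Z) = 8*q
(j(8, K(5, 4)) + 26)*x(-6) = (8*8 + 26)*(-6) = (64 + 26)*(-6) = 90*(-6) = -540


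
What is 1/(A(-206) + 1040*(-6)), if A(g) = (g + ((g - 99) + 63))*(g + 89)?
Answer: 1/46176 ≈ 2.1656e-5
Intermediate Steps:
A(g) = (-36 + 2*g)*(89 + g) (A(g) = (g + ((-99 + g) + 63))*(89 + g) = (g + (-36 + g))*(89 + g) = (-36 + 2*g)*(89 + g))
1/(A(-206) + 1040*(-6)) = 1/((-3204 + 2*(-206)**2 + 142*(-206)) + 1040*(-6)) = 1/((-3204 + 2*42436 - 29252) - 6240) = 1/((-3204 + 84872 - 29252) - 6240) = 1/(52416 - 6240) = 1/46176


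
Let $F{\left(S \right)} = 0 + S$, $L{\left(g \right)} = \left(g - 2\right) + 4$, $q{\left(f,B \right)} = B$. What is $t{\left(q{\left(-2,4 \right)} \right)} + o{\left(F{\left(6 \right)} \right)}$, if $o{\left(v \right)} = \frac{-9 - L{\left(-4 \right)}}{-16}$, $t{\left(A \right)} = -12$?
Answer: $- \frac{185}{16} \approx -11.563$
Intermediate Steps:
$L{\left(g \right)} = 2 + g$ ($L{\left(g \right)} = \left(-2 + g\right) + 4 = 2 + g$)
$F{\left(S \right)} = S$
$o{\left(v \right)} = \frac{7}{16}$ ($o{\left(v \right)} = \frac{-9 - \left(2 - 4\right)}{-16} = \left(-9 - -2\right) \left(- \frac{1}{16}\right) = \left(-9 + 2\right) \left(- \frac{1}{16}\right) = \left(-7\right) \left(- \frac{1}{16}\right) = \frac{7}{16}$)
$t{\left(q{\left(-2,4 \right)} \right)} + o{\left(F{\left(6 \right)} \right)} = -12 + \frac{7}{16} = - \frac{185}{16}$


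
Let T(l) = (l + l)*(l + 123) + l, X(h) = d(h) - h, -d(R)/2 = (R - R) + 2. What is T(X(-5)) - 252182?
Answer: -251933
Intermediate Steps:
d(R) = -4 (d(R) = -2*((R - R) + 2) = -2*(0 + 2) = -2*2 = -4)
X(h) = -4 - h
T(l) = l + 2*l*(123 + l) (T(l) = (2*l)*(123 + l) + l = 2*l*(123 + l) + l = l + 2*l*(123 + l))
T(X(-5)) - 252182 = (-4 - 1*(-5))*(247 + 2*(-4 - 1*(-5))) - 252182 = (-4 + 5)*(247 + 2*(-4 + 5)) - 252182 = 1*(247 + 2*1) - 252182 = 1*(247 + 2) - 252182 = 1*249 - 252182 = 249 - 252182 = -251933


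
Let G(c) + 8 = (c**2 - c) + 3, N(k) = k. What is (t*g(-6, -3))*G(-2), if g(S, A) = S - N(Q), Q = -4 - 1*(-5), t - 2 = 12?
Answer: -98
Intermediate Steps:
t = 14 (t = 2 + 12 = 14)
Q = 1 (Q = -4 + 5 = 1)
G(c) = -5 + c**2 - c (G(c) = -8 + ((c**2 - c) + 3) = -8 + (3 + c**2 - c) = -5 + c**2 - c)
g(S, A) = -1 + S (g(S, A) = S - 1*1 = S - 1 = -1 + S)
(t*g(-6, -3))*G(-2) = (14*(-1 - 6))*(-5 + (-2)**2 - 1*(-2)) = (14*(-7))*(-5 + 4 + 2) = -98*1 = -98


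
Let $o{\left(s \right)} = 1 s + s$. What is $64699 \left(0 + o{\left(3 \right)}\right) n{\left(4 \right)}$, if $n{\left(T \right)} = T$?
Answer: $1552776$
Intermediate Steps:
$o{\left(s \right)} = 2 s$ ($o{\left(s \right)} = s + s = 2 s$)
$64699 \left(0 + o{\left(3 \right)}\right) n{\left(4 \right)} = 64699 \left(0 + 2 \cdot 3\right) 4 = 64699 \left(0 + 6\right) 4 = 64699 \cdot 6 \cdot 4 = 64699 \cdot 24 = 1552776$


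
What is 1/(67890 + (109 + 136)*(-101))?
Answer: 1/43145 ≈ 2.3178e-5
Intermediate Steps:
1/(67890 + (109 + 136)*(-101)) = 1/(67890 + 245*(-101)) = 1/(67890 - 24745) = 1/43145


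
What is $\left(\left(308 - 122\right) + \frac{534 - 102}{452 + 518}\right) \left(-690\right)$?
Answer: $- \frac{12478788}{97} \approx -1.2865 \cdot 10^{5}$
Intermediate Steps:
$\left(\left(308 - 122\right) + \frac{534 - 102}{452 + 518}\right) \left(-690\right) = \left(\left(308 - 122\right) + \frac{432}{970}\right) \left(-690\right) = \left(186 + 432 \cdot \frac{1}{970}\right) \left(-690\right) = \left(186 + \frac{216}{485}\right) \left(-690\right) = \frac{90426}{485} \left(-690\right) = - \frac{12478788}{97}$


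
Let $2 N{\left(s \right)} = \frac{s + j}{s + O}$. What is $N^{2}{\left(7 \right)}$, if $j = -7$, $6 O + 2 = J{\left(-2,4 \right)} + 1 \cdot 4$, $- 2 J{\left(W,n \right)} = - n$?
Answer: $0$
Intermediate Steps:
$J{\left(W,n \right)} = \frac{n}{2}$ ($J{\left(W,n \right)} = - \frac{\left(-1\right) n}{2} = \frac{n}{2}$)
$O = \frac{2}{3}$ ($O = - \frac{1}{3} + \frac{\frac{1}{2} \cdot 4 + 1 \cdot 4}{6} = - \frac{1}{3} + \frac{2 + 4}{6} = - \frac{1}{3} + \frac{1}{6} \cdot 6 = - \frac{1}{3} + 1 = \frac{2}{3} \approx 0.66667$)
$N{\left(s \right)} = \frac{-7 + s}{2 \left(\frac{2}{3} + s\right)}$ ($N{\left(s \right)} = \frac{\left(s - 7\right) \frac{1}{s + \frac{2}{3}}}{2} = \frac{\left(-7 + s\right) \frac{1}{\frac{2}{3} + s}}{2} = \frac{\frac{1}{\frac{2}{3} + s} \left(-7 + s\right)}{2} = \frac{-7 + s}{2 \left(\frac{2}{3} + s\right)}$)
$N^{2}{\left(7 \right)} = \left(\frac{3 \left(-7 + 7\right)}{2 \left(2 + 3 \cdot 7\right)}\right)^{2} = \left(\frac{3}{2} \frac{1}{2 + 21} \cdot 0\right)^{2} = \left(\frac{3}{2} \cdot \frac{1}{23} \cdot 0\right)^{2} = 0^{2} = 0$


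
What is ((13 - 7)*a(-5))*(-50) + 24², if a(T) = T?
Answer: 2076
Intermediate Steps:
((13 - 7)*a(-5))*(-50) + 24² = ((13 - 7)*(-5))*(-50) + 24² = (6*(-5))*(-50) + 576 = -30*(-50) + 576 = 1500 + 576 = 2076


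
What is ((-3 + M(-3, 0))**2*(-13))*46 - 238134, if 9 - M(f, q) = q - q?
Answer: -259662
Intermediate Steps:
M(f, q) = 9 (M(f, q) = 9 - (q - q) = 9 - 1*0 = 9 + 0 = 9)
((-3 + M(-3, 0))**2*(-13))*46 - 238134 = ((-3 + 9)**2*(-13))*46 - 238134 = (6**2*(-13))*46 - 238134 = (36*(-13))*46 - 238134 = -468*46 - 238134 = -21528 - 238134 = -259662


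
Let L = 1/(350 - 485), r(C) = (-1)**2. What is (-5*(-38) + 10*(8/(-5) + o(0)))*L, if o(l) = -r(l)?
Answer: -164/135 ≈ -1.2148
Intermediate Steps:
r(C) = 1
o(l) = -1 (o(l) = -1*1 = -1)
L = -1/135 (L = 1/(-135) = -1/135 ≈ -0.0074074)
(-5*(-38) + 10*(8/(-5) + o(0)))*L = (-5*(-38) + 10*(8/(-5) - 1))*(-1/135) = (190 + 10*(8*(-1/5) - 1))*(-1/135) = (190 + 10*(-8/5 - 1))*(-1/135) = (190 + 10*(-13/5))*(-1/135) = (190 - 26)*(-1/135) = 164*(-1/135) = -164/135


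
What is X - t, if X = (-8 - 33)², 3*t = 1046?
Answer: 3997/3 ≈ 1332.3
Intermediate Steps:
t = 1046/3 (t = (⅓)*1046 = 1046/3 ≈ 348.67)
X = 1681 (X = (-41)² = 1681)
X - t = 1681 - 1*1046/3 = 1681 - 1046/3 = 3997/3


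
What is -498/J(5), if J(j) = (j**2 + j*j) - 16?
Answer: -249/17 ≈ -14.647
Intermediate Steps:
J(j) = -16 + 2*j**2 (J(j) = (j**2 + j**2) - 16 = 2*j**2 - 16 = -16 + 2*j**2)
-498/J(5) = -498/(-16 + 2*5**2) = -498/(-16 + 2*25) = -498/(-16 + 50) = -498/34 = -498*1/34 = -249/17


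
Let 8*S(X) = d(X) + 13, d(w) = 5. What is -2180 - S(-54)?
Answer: -8729/4 ≈ -2182.3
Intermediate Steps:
S(X) = 9/4 (S(X) = (5 + 13)/8 = (⅛)*18 = 9/4)
-2180 - S(-54) = -2180 - 1*9/4 = -2180 - 9/4 = -8729/4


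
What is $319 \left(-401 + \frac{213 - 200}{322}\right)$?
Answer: $- \frac{41185771}{322} \approx -1.2791 \cdot 10^{5}$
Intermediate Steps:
$319 \left(-401 + \frac{213 - 200}{322}\right) = 319 \left(-401 + \left(213 - 200\right) \frac{1}{322}\right) = 319 \left(-401 + 13 \cdot \frac{1}{322}\right) = 319 \left(-401 + \frac{13}{322}\right) = 319 \left(- \frac{129109}{322}\right) = - \frac{41185771}{322}$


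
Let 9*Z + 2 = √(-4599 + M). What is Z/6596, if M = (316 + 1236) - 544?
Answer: -1/29682 + I*√399/19788 ≈ -3.369e-5 + 0.0010094*I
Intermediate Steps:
M = 1008 (M = 1552 - 544 = 1008)
Z = -2/9 + I*√399/3 (Z = -2/9 + √(-4599 + 1008)/9 = -2/9 + √(-3591)/9 = -2/9 + (3*I*√399)/9 = -2/9 + I*√399/3 ≈ -0.22222 + 6.6583*I)
Z/6596 = (-2/9 + I*√399/3)/6596 = (-2/9 + I*√399/3)*(1/6596) = -1/29682 + I*√399/19788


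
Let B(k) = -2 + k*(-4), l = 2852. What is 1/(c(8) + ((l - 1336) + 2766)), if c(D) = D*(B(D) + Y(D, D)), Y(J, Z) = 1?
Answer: 1/4018 ≈ 0.00024888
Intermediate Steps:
B(k) = -2 - 4*k
c(D) = D*(-1 - 4*D) (c(D) = D*((-2 - 4*D) + 1) = D*(-1 - 4*D))
1/(c(8) + ((l - 1336) + 2766)) = 1/(-1*8*(1 + 4*8) + ((2852 - 1336) + 2766)) = 1/(-1*8*(1 + 32) + (1516 + 2766)) = 1/(-1*8*33 + 4282) = 1/(-264 + 4282) = 1/4018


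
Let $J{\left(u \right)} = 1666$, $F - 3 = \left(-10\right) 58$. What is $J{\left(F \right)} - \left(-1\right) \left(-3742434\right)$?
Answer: $-3740768$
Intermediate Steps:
$F = -577$ ($F = 3 - 580 = -577$)
$J{\left(F \right)} - \left(-1\right) \left(-3742434\right) = 1666 - \left(-1\right) \left(-3742434\right) = 1666 - 3742434 = -3740768$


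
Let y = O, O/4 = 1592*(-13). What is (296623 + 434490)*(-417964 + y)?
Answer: -366103372524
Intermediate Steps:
O = -82784 (O = 4*(1592*(-13)) = 4*(-20696) = -82784)
y = -82784
(296623 + 434490)*(-417964 + y) = (296623 + 434490)*(-417964 - 82784) = 731113*(-500748) = -366103372524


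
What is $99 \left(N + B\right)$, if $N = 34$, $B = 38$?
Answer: $7128$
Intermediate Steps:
$99 \left(N + B\right) = 99 \left(34 + 38\right) = 99 \cdot 72 = 7128$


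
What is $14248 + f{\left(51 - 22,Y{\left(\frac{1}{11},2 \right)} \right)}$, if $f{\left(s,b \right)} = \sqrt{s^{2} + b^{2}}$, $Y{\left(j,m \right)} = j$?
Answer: $14248 + \frac{\sqrt{101762}}{11} \approx 14277.0$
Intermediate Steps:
$f{\left(s,b \right)} = \sqrt{b^{2} + s^{2}}$
$14248 + f{\left(51 - 22,Y{\left(\frac{1}{11},2 \right)} \right)} = 14248 + \sqrt{\left(\frac{1}{11}\right)^{2} + \left(51 - 22\right)^{2}} = 14248 + \sqrt{\frac{1}{121} + 29^{2}} = 14248 + \sqrt{\frac{1}{121} + 841} = 14248 + \sqrt{\frac{101762}{121}} = 14248 + \frac{\sqrt{101762}}{11}$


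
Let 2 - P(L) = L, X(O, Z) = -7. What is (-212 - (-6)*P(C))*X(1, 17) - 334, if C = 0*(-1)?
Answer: 1066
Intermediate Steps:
C = 0
P(L) = 2 - L
(-212 - (-6)*P(C))*X(1, 17) - 334 = (-212 - (-6)*(2 - 1*0))*(-7) - 334 = (-212 - (-6)*(2 + 0))*(-7) - 334 = (-212 - (-6)*2)*(-7) - 334 = (-212 - 1*(-12))*(-7) - 334 = (-212 + 12)*(-7) - 334 = -200*(-7) - 334 = 1400 - 334 = 1066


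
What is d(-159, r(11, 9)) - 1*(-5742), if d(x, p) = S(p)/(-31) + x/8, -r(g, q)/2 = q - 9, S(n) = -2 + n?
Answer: 1419103/248 ≈ 5722.2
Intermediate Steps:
r(g, q) = 18 - 2*q (r(g, q) = -2*(q - 9) = -2*(-9 + q) = 18 - 2*q)
d(x, p) = 2/31 - p/31 + x/8 (d(x, p) = (-2 + p)/(-31) + x/8 = (-2 + p)*(-1/31) + x*(1/8) = (2/31 - p/31) + x/8 = 2/31 - p/31 + x/8)
d(-159, r(11, 9)) - 1*(-5742) = (2/31 - (18 - 2*9)/31 + (1/8)*(-159)) - 1*(-5742) = (2/31 - (18 - 18)/31 - 159/8) + 5742 = (2/31 - 1/31*0 - 159/8) + 5742 = (2/31 + 0 - 159/8) + 5742 = -4913/248 + 5742 = 1419103/248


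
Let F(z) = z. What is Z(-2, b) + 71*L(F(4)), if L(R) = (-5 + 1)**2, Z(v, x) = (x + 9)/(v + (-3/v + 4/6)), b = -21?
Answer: 1064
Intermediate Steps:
Z(v, x) = (9 + x)/(2/3 + v - 3/v) (Z(v, x) = (9 + x)/(v + (-3/v + 4*(1/6))) = (9 + x)/(v + (-3/v + 2/3)) = (9 + x)/(v + (2/3 - 3/v)) = (9 + x)/(2/3 + v - 3/v))
L(R) = 16 (L(R) = (-4)**2 = 16)
Z(-2, b) + 71*L(F(4)) = 3*(-2)*(9 - 21)/(-9 + 2*(-2) + 3*(-2)**2) + 71*16 = 3*(-2)*(-12)/(-9 - 4 + 3*4) + 1136 = 3*(-2)*(-12)/(-9 - 4 + 12) + 1136 = 3*(-2)*(-12)/(-1) + 1136 = 3*(-2)*(-1)*(-12) + 1136 = -72 + 1136 = 1064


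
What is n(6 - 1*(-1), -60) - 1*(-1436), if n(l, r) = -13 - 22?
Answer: 1401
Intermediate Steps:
n(l, r) = -35
n(6 - 1*(-1), -60) - 1*(-1436) = -35 - 1*(-1436) = -35 + 1436 = 1401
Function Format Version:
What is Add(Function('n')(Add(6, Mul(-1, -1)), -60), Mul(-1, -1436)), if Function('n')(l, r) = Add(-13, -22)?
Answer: 1401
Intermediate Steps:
Function('n')(l, r) = -35
Add(Function('n')(Add(6, Mul(-1, -1)), -60), Mul(-1, -1436)) = Add(-35, Mul(-1, -1436)) = Add(-35, 1436) = 1401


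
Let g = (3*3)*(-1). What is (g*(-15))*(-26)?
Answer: -3510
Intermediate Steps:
g = -9 (g = 9*(-1) = -9)
(g*(-15))*(-26) = -9*(-15)*(-26) = 135*(-26) = -3510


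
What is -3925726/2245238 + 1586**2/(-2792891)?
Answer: -8305893749057/3135352501529 ≈ -2.6491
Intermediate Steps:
-3925726/2245238 + 1586**2/(-2792891) = -3925726*1/2245238 + 2515396*(-1/2792891) = -1962863/1122619 - 2515396/2792891 = -8305893749057/3135352501529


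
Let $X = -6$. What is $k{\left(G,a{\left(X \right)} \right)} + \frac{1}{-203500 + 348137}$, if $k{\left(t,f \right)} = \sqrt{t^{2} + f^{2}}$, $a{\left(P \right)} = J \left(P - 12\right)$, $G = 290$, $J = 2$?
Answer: $\frac{1}{144637} + 2 \sqrt{21349} \approx 292.23$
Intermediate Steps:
$a{\left(P \right)} = -24 + 2 P$ ($a{\left(P \right)} = 2 \left(P - 12\right) = 2 \left(-12 + P\right) = -24 + 2 P$)
$k{\left(t,f \right)} = \sqrt{f^{2} + t^{2}}$
$k{\left(G,a{\left(X \right)} \right)} + \frac{1}{-203500 + 348137} = \sqrt{\left(-24 + 2 \left(-6\right)\right)^{2} + 290^{2}} + \frac{1}{-203500 + 348137} = \sqrt{\left(-24 - 12\right)^{2} + 84100} + \frac{1}{144637} = \sqrt{\left(-36\right)^{2} + 84100} + \frac{1}{144637} = \sqrt{1296 + 84100} + \frac{1}{144637} = \sqrt{85396} + \frac{1}{144637} = 2 \sqrt{21349} + \frac{1}{144637} = \frac{1}{144637} + 2 \sqrt{21349}$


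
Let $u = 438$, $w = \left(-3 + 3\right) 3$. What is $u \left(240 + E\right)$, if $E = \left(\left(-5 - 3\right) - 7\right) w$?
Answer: $105120$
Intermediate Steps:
$w = 0$ ($w = 0 \cdot 3 = 0$)
$E = 0$ ($E = \left(\left(-5 - 3\right) - 7\right) 0 = \left(-8 - 7\right) 0 = \left(-15\right) 0 = 0$)
$u \left(240 + E\right) = 438 \left(240 + 0\right) = 438 \cdot 240 = 105120$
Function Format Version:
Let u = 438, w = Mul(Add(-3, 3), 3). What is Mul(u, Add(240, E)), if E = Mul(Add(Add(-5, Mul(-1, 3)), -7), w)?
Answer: 105120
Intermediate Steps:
w = 0 (w = Mul(0, 3) = 0)
E = 0 (E = Mul(Add(Add(-5, Mul(-1, 3)), -7), 0) = Mul(Add(Add(-5, -3), -7), 0) = Mul(Add(-8, -7), 0) = Mul(-15, 0) = 0)
Mul(u, Add(240, E)) = Mul(438, Add(240, 0)) = Mul(438, 240) = 105120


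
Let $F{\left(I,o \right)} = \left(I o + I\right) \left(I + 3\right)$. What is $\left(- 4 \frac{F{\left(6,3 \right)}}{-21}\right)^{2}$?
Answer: $\frac{82944}{49} \approx 1692.7$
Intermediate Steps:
$F{\left(I,o \right)} = \left(3 + I\right) \left(I + I o\right)$ ($F{\left(I,o \right)} = \left(I + I o\right) \left(3 + I\right) = \left(3 + I\right) \left(I + I o\right)$)
$\left(- 4 \frac{F{\left(6,3 \right)}}{-21}\right)^{2} = \left(- 4 \frac{6 \left(3 + 6 + 3 \cdot 3 + 6 \cdot 3\right)}{-21}\right)^{2} = \left(- 4 \cdot 6 \left(3 + 6 + 9 + 18\right) \left(- \frac{1}{21}\right)\right)^{2} = \left(- 4 \cdot 6 \cdot 36 \left(- \frac{1}{21}\right)\right)^{2} = \left(- 4 \cdot 216 \left(- \frac{1}{21}\right)\right)^{2} = \left(\left(-4\right) \left(- \frac{72}{7}\right)\right)^{2} = \left(\frac{288}{7}\right)^{2} = \frac{82944}{49}$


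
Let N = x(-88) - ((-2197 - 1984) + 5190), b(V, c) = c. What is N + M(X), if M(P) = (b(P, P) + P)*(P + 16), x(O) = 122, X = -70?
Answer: 6673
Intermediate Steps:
N = -887 (N = 122 - ((-2197 - 1984) + 5190) = 122 - (-4181 + 5190) = 122 - 1*1009 = 122 - 1009 = -887)
M(P) = 2*P*(16 + P) (M(P) = (P + P)*(P + 16) = (2*P)*(16 + P) = 2*P*(16 + P))
N + M(X) = -887 + 2*(-70)*(16 - 70) = -887 + 2*(-70)*(-54) = -887 + 7560 = 6673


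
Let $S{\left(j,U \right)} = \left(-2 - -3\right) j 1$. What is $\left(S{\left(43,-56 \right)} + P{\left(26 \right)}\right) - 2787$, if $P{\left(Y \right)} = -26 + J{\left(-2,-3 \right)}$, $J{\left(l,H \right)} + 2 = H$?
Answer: $-2775$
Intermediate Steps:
$J{\left(l,H \right)} = -2 + H$
$P{\left(Y \right)} = -31$ ($P{\left(Y \right)} = -26 - 5 = -31$)
$S{\left(j,U \right)} = j$ ($S{\left(j,U \right)} = \left(-2 + 3\right) j 1 = 1 j 1 = j 1 = j$)
$\left(S{\left(43,-56 \right)} + P{\left(26 \right)}\right) - 2787 = \left(43 - 31\right) - 2787 = 12 - 2787 = -2775$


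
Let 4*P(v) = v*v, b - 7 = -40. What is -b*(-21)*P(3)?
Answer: -6237/4 ≈ -1559.3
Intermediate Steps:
b = -33 (b = 7 - 40 = -33)
P(v) = v**2/4 (P(v) = (v*v)/4 = v**2/4)
-b*(-21)*P(3) = -(-33*(-21))*(1/4)*3**2 = -693*(1/4)*9 = -693*9/4 = -1*6237/4 = -6237/4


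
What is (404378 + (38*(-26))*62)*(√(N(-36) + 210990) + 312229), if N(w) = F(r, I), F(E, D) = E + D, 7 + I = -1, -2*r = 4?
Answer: 107132638938 + 686244*√52745 ≈ 1.0729e+11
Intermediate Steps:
r = -2 (r = -½*4 = -2)
I = -8 (I = -7 - 1 = -8)
F(E, D) = D + E
N(w) = -10 (N(w) = -8 - 2 = -10)
(404378 + (38*(-26))*62)*(√(N(-36) + 210990) + 312229) = (404378 + (38*(-26))*62)*(√(-10 + 210990) + 312229) = (404378 - 988*62)*(√210980 + 312229) = (404378 - 61256)*(2*√52745 + 312229) = 343122*(312229 + 2*√52745) = 107132638938 + 686244*√52745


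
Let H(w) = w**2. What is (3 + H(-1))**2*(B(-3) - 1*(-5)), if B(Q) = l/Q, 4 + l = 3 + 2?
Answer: 224/3 ≈ 74.667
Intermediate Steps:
l = 1 (l = -4 + (3 + 2) = -4 + 5 = 1)
B(Q) = 1/Q
(3 + H(-1))**2*(B(-3) - 1*(-5)) = (3 + (-1)**2)**2*(1/(-3) - 1*(-5)) = (3 + 1)**2*(-1/3 + 5) = 4**2*(14/3) = 16*(14/3) = 224/3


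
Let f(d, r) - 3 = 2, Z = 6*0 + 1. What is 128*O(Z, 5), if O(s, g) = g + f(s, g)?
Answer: 1280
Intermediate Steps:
Z = 1 (Z = 0 + 1 = 1)
f(d, r) = 5 (f(d, r) = 3 + 2 = 5)
O(s, g) = 5 + g (O(s, g) = g + 5 = 5 + g)
128*O(Z, 5) = 128*(5 + 5) = 128*10 = 1280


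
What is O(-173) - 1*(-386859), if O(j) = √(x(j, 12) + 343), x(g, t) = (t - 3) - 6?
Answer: 386859 + √346 ≈ 3.8688e+5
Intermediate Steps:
x(g, t) = -9 + t (x(g, t) = (-3 + t) - 6 = -9 + t)
O(j) = √346 (O(j) = √((-9 + 12) + 343) = √(3 + 343) = √346)
O(-173) - 1*(-386859) = √346 - 1*(-386859) = √346 + 386859 = 386859 + √346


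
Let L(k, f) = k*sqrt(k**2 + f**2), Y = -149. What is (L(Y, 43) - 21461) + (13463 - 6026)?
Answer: -14024 - 745*sqrt(962) ≈ -37131.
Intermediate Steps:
L(k, f) = k*sqrt(f**2 + k**2)
(L(Y, 43) - 21461) + (13463 - 6026) = (-149*sqrt(43**2 + (-149)**2) - 21461) + (13463 - 6026) = (-149*sqrt(1849 + 22201) - 21461) + 7437 = (-745*sqrt(962) - 21461) + 7437 = (-21461 - 745*sqrt(962)) + 7437 = -14024 - 745*sqrt(962)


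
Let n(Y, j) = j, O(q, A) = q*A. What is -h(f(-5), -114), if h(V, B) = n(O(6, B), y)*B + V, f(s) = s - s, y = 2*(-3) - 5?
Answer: -1254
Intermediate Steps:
O(q, A) = A*q
y = -11 (y = -6 - 5 = -11)
f(s) = 0
h(V, B) = V - 11*B (h(V, B) = -11*B + V = V - 11*B)
-h(f(-5), -114) = -(0 - 11*(-114)) = -(0 + 1254) = -1*1254 = -1254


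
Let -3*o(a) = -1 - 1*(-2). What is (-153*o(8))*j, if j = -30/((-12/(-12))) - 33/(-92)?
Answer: -139077/92 ≈ -1511.7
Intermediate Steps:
o(a) = -1/3 (o(a) = -(-1 - 1*(-2))/3 = -(-1 + 2)/3 = -1/3*1 = -1/3)
j = -2727/92 (j = -30/((-12*(-1/12))) - 33*(-1/92) = -30/1 + 33/92 = -30*1 + 33/92 = -30 + 33/92 = -2727/92 ≈ -29.641)
(-153*o(8))*j = -153*(-1/3)*(-2727/92) = 51*(-2727/92) = -139077/92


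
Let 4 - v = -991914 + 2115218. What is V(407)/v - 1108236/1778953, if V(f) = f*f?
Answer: -1539563284297/1998297904900 ≈ -0.77044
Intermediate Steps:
V(f) = f²
v = -1123300 (v = 4 - (-991914 + 2115218) = 4 - 1*1123304 = 4 - 1123304 = -1123300)
V(407)/v - 1108236/1778953 = 407²/(-1123300) - 1108236/1778953 = 165649*(-1/1123300) - 1108236*1/1778953 = -165649/1123300 - 1108236/1778953 = -1539563284297/1998297904900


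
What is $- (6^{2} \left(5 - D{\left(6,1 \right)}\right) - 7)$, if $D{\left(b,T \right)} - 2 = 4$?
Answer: $43$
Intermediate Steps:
$D{\left(b,T \right)} = 6$ ($D{\left(b,T \right)} = 2 + 4 = 6$)
$- (6^{2} \left(5 - D{\left(6,1 \right)}\right) - 7) = - (6^{2} \left(5 - 6\right) - 7) = - (36 \left(5 - 6\right) - 7) = - (36 \left(-1\right) - 7) = - (-36 - 7) = \left(-1\right) \left(-43\right) = 43$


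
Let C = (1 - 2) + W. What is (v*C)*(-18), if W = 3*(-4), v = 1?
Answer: 234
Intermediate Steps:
W = -12
C = -13 (C = (1 - 2) - 12 = -1 - 12 = -13)
(v*C)*(-18) = (1*(-13))*(-18) = -13*(-18) = 234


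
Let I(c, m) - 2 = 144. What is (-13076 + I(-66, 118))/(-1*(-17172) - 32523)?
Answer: 4310/5117 ≈ 0.84229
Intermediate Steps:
I(c, m) = 146 (I(c, m) = 2 + 144 = 146)
(-13076 + I(-66, 118))/(-1*(-17172) - 32523) = (-13076 + 146)/(-1*(-17172) - 32523) = -12930/(17172 - 32523) = -12930/(-15351) = -12930*(-1/15351) = 4310/5117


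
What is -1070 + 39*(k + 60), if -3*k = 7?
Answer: 1179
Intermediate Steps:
k = -7/3 (k = -⅓*7 = -7/3 ≈ -2.3333)
-1070 + 39*(k + 60) = -1070 + 39*(-7/3 + 60) = -1070 + 39*(173/3) = -1070 + 2249 = 1179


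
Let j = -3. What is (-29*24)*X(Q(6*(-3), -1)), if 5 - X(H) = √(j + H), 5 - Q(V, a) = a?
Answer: -3480 + 696*√3 ≈ -2274.5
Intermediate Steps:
Q(V, a) = 5 - a
X(H) = 5 - √(-3 + H)
(-29*24)*X(Q(6*(-3), -1)) = (-29*24)*(5 - √(-3 + (5 - 1*(-1)))) = -696*(5 - √(-3 + (5 + 1))) = -696*(5 - √(-3 + 6)) = -696*(5 - √3) = -3480 + 696*√3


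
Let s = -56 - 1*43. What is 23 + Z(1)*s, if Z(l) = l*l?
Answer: -76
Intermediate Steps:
s = -99 (s = -56 - 43 = -99)
Z(l) = l²
23 + Z(1)*s = 23 + 1²*(-99) = 23 + 1*(-99) = 23 - 99 = -76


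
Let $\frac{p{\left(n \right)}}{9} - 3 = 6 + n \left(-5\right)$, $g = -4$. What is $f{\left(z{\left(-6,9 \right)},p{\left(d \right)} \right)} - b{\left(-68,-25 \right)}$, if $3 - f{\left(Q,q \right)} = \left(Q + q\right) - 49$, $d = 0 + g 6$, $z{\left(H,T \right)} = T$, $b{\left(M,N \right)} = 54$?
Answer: $-1172$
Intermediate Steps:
$d = -24$ ($d = 0 - 24 = -24$)
$p{\left(n \right)} = 81 - 45 n$ ($p{\left(n \right)} = 27 + 9 \left(6 + n \left(-5\right)\right) = 27 + 9 \left(6 - 5 n\right) = 27 - \left(-54 + 45 n\right) = 81 - 45 n$)
$f{\left(Q,q \right)} = 52 - Q - q$ ($f{\left(Q,q \right)} = 3 - \left(\left(Q + q\right) - 49\right) = 3 - \left(-49 + Q + q\right) = 52 - Q - q$)
$f{\left(z{\left(-6,9 \right)},p{\left(d \right)} \right)} - b{\left(-68,-25 \right)} = \left(52 - 9 - \left(81 - -1080\right)\right) - 54 = \left(52 - 9 - \left(81 + 1080\right)\right) - 54 = \left(52 - 9 - 1161\right) - 54 = -1118 - 54 = -1172$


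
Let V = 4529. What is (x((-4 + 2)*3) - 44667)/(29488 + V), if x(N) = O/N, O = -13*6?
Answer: -44654/34017 ≈ -1.3127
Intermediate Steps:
O = -78
x(N) = -78/N
(x((-4 + 2)*3) - 44667)/(29488 + V) = (-78*1/(3*(-4 + 2)) - 44667)/(29488 + 4529) = (-78/((-2*3)) - 44667)/34017 = (-78/(-6) - 44667)*(1/34017) = (-78*(-1/6) - 44667)*(1/34017) = (13 - 44667)*(1/34017) = -44654*1/34017 = -44654/34017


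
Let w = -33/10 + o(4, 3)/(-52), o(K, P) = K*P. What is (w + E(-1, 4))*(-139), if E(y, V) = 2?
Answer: 27661/130 ≈ 212.78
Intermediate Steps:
w = -459/130 (w = -33/10 + (4*3)/(-52) = -33*⅒ + 12*(-1/52) = -33/10 - 3/13 = -459/130 ≈ -3.5308)
(w + E(-1, 4))*(-139) = (-459/130 + 2)*(-139) = -199/130*(-139) = 27661/130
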